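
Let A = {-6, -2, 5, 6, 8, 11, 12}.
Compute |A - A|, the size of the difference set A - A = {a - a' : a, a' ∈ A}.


A - A = {a - a' : a, a' ∈ A}; |A| = 7.
Bounds: 2|A|-1 ≤ |A - A| ≤ |A|² - |A| + 1, i.e. 13 ≤ |A - A| ≤ 43.
Note: 0 ∈ A - A always (from a - a). The set is symmetric: if d ∈ A - A then -d ∈ A - A.
Enumerate nonzero differences d = a - a' with a > a' (then include -d):
Positive differences: {1, 2, 3, 4, 5, 6, 7, 8, 10, 11, 12, 13, 14, 17, 18}
Full difference set: {0} ∪ (positive diffs) ∪ (negative diffs).
|A - A| = 1 + 2·15 = 31 (matches direct enumeration: 31).

|A - A| = 31


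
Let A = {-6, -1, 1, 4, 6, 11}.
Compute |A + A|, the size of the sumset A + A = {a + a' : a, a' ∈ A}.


A + A = {a + a' : a, a' ∈ A}; |A| = 6.
General bounds: 2|A| - 1 ≤ |A + A| ≤ |A|(|A|+1)/2, i.e. 11 ≤ |A + A| ≤ 21.
Lower bound 2|A|-1 is attained iff A is an arithmetic progression.
Enumerate sums a + a' for a ≤ a' (symmetric, so this suffices):
a = -6: -6+-6=-12, -6+-1=-7, -6+1=-5, -6+4=-2, -6+6=0, -6+11=5
a = -1: -1+-1=-2, -1+1=0, -1+4=3, -1+6=5, -1+11=10
a = 1: 1+1=2, 1+4=5, 1+6=7, 1+11=12
a = 4: 4+4=8, 4+6=10, 4+11=15
a = 6: 6+6=12, 6+11=17
a = 11: 11+11=22
Distinct sums: {-12, -7, -5, -2, 0, 2, 3, 5, 7, 8, 10, 12, 15, 17, 22}
|A + A| = 15

|A + A| = 15


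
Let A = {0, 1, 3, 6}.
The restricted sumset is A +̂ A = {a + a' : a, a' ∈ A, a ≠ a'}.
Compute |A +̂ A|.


Restricted sumset: A +̂ A = {a + a' : a ∈ A, a' ∈ A, a ≠ a'}.
Equivalently, take A + A and drop any sum 2a that is achievable ONLY as a + a for a ∈ A (i.e. sums representable only with equal summands).
Enumerate pairs (a, a') with a < a' (symmetric, so each unordered pair gives one sum; this covers all a ≠ a'):
  0 + 1 = 1
  0 + 3 = 3
  0 + 6 = 6
  1 + 3 = 4
  1 + 6 = 7
  3 + 6 = 9
Collected distinct sums: {1, 3, 4, 6, 7, 9}
|A +̂ A| = 6
(Reference bound: |A +̂ A| ≥ 2|A| - 3 for |A| ≥ 2, with |A| = 4 giving ≥ 5.)

|A +̂ A| = 6


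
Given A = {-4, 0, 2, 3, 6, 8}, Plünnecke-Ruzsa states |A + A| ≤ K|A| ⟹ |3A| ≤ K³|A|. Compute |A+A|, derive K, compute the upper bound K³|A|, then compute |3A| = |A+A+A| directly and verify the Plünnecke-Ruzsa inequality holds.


|A| = 6.
Step 1: Compute A + A by enumerating all 36 pairs.
A + A = {-8, -4, -2, -1, 0, 2, 3, 4, 5, 6, 8, 9, 10, 11, 12, 14, 16}, so |A + A| = 17.
Step 2: Doubling constant K = |A + A|/|A| = 17/6 = 17/6 ≈ 2.8333.
Step 3: Plünnecke-Ruzsa gives |3A| ≤ K³·|A| = (2.8333)³ · 6 ≈ 136.4722.
Step 4: Compute 3A = A + A + A directly by enumerating all triples (a,b,c) ∈ A³; |3A| = 30.
Step 5: Check 30 ≤ 136.4722? Yes ✓.

K = 17/6, Plünnecke-Ruzsa bound K³|A| ≈ 136.4722, |3A| = 30, inequality holds.


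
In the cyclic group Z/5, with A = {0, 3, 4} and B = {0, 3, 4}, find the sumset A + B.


Work in Z/5Z: reduce every sum a + b modulo 5.
Enumerate all 9 pairs:
a = 0: 0+0=0, 0+3=3, 0+4=4
a = 3: 3+0=3, 3+3=1, 3+4=2
a = 4: 4+0=4, 4+3=2, 4+4=3
Distinct residues collected: {0, 1, 2, 3, 4}
|A + B| = 5 (out of 5 total residues).

A + B = {0, 1, 2, 3, 4}


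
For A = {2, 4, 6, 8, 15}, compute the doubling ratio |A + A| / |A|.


|A| = 5.
Compute A + A by enumerating all 25 pairs.
A + A = {4, 6, 8, 10, 12, 14, 16, 17, 19, 21, 23, 30}, so |A + A| = 12.
K = |A + A| / |A| = 12/5 (already in lowest terms) ≈ 2.4000.
Reference: AP of size 5 gives K = 9/5 ≈ 1.8000; a fully generic set of size 5 gives K ≈ 3.0000.

|A| = 5, |A + A| = 12, K = 12/5.


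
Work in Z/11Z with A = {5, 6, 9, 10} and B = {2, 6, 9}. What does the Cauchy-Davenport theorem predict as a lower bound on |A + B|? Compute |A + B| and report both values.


Cauchy-Davenport: |A + B| ≥ min(p, |A| + |B| - 1) for A, B nonempty in Z/pZ.
|A| = 4, |B| = 3, p = 11.
CD lower bound = min(11, 4 + 3 - 1) = min(11, 6) = 6.
Compute A + B mod 11 directly:
a = 5: 5+2=7, 5+6=0, 5+9=3
a = 6: 6+2=8, 6+6=1, 6+9=4
a = 9: 9+2=0, 9+6=4, 9+9=7
a = 10: 10+2=1, 10+6=5, 10+9=8
A + B = {0, 1, 3, 4, 5, 7, 8}, so |A + B| = 7.
Verify: 7 ≥ 6? Yes ✓.

CD lower bound = 6, actual |A + B| = 7.


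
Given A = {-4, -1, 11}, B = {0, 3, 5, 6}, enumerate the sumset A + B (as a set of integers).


A + B = {a + b : a ∈ A, b ∈ B}.
Enumerate all |A|·|B| = 3·4 = 12 pairs (a, b) and collect distinct sums.
a = -4: -4+0=-4, -4+3=-1, -4+5=1, -4+6=2
a = -1: -1+0=-1, -1+3=2, -1+5=4, -1+6=5
a = 11: 11+0=11, 11+3=14, 11+5=16, 11+6=17
Collecting distinct sums: A + B = {-4, -1, 1, 2, 4, 5, 11, 14, 16, 17}
|A + B| = 10

A + B = {-4, -1, 1, 2, 4, 5, 11, 14, 16, 17}


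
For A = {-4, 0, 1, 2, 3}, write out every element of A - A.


A - A = {a - a' : a, a' ∈ A}.
Compute a - a' for each ordered pair (a, a'):
a = -4: -4--4=0, -4-0=-4, -4-1=-5, -4-2=-6, -4-3=-7
a = 0: 0--4=4, 0-0=0, 0-1=-1, 0-2=-2, 0-3=-3
a = 1: 1--4=5, 1-0=1, 1-1=0, 1-2=-1, 1-3=-2
a = 2: 2--4=6, 2-0=2, 2-1=1, 2-2=0, 2-3=-1
a = 3: 3--4=7, 3-0=3, 3-1=2, 3-2=1, 3-3=0
Collecting distinct values (and noting 0 appears from a-a):
A - A = {-7, -6, -5, -4, -3, -2, -1, 0, 1, 2, 3, 4, 5, 6, 7}
|A - A| = 15

A - A = {-7, -6, -5, -4, -3, -2, -1, 0, 1, 2, 3, 4, 5, 6, 7}


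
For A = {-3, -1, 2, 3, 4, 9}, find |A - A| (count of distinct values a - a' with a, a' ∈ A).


A - A = {a - a' : a, a' ∈ A}; |A| = 6.
Bounds: 2|A|-1 ≤ |A - A| ≤ |A|² - |A| + 1, i.e. 11 ≤ |A - A| ≤ 31.
Note: 0 ∈ A - A always (from a - a). The set is symmetric: if d ∈ A - A then -d ∈ A - A.
Enumerate nonzero differences d = a - a' with a > a' (then include -d):
Positive differences: {1, 2, 3, 4, 5, 6, 7, 10, 12}
Full difference set: {0} ∪ (positive diffs) ∪ (negative diffs).
|A - A| = 1 + 2·9 = 19 (matches direct enumeration: 19).

|A - A| = 19


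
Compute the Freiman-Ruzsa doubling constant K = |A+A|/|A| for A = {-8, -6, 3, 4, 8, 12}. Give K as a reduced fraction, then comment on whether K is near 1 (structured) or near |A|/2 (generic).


|A| = 6.
Compute A + A by enumerating all 36 pairs.
A + A = {-16, -14, -12, -5, -4, -3, -2, 0, 2, 4, 6, 7, 8, 11, 12, 15, 16, 20, 24}, so |A + A| = 19.
K = |A + A| / |A| = 19/6 (already in lowest terms) ≈ 3.1667.
Reference: AP of size 6 gives K = 11/6 ≈ 1.8333; a fully generic set of size 6 gives K ≈ 3.5000.

|A| = 6, |A + A| = 19, K = 19/6.


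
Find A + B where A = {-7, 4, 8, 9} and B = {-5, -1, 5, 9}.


A + B = {a + b : a ∈ A, b ∈ B}.
Enumerate all |A|·|B| = 4·4 = 16 pairs (a, b) and collect distinct sums.
a = -7: -7+-5=-12, -7+-1=-8, -7+5=-2, -7+9=2
a = 4: 4+-5=-1, 4+-1=3, 4+5=9, 4+9=13
a = 8: 8+-5=3, 8+-1=7, 8+5=13, 8+9=17
a = 9: 9+-5=4, 9+-1=8, 9+5=14, 9+9=18
Collecting distinct sums: A + B = {-12, -8, -2, -1, 2, 3, 4, 7, 8, 9, 13, 14, 17, 18}
|A + B| = 14

A + B = {-12, -8, -2, -1, 2, 3, 4, 7, 8, 9, 13, 14, 17, 18}


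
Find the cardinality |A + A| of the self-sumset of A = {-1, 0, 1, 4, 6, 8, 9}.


A + A = {a + a' : a, a' ∈ A}; |A| = 7.
General bounds: 2|A| - 1 ≤ |A + A| ≤ |A|(|A|+1)/2, i.e. 13 ≤ |A + A| ≤ 28.
Lower bound 2|A|-1 is attained iff A is an arithmetic progression.
Enumerate sums a + a' for a ≤ a' (symmetric, so this suffices):
a = -1: -1+-1=-2, -1+0=-1, -1+1=0, -1+4=3, -1+6=5, -1+8=7, -1+9=8
a = 0: 0+0=0, 0+1=1, 0+4=4, 0+6=6, 0+8=8, 0+9=9
a = 1: 1+1=2, 1+4=5, 1+6=7, 1+8=9, 1+9=10
a = 4: 4+4=8, 4+6=10, 4+8=12, 4+9=13
a = 6: 6+6=12, 6+8=14, 6+9=15
a = 8: 8+8=16, 8+9=17
a = 9: 9+9=18
Distinct sums: {-2, -1, 0, 1, 2, 3, 4, 5, 6, 7, 8, 9, 10, 12, 13, 14, 15, 16, 17, 18}
|A + A| = 20

|A + A| = 20


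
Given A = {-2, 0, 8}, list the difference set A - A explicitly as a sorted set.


A - A = {a - a' : a, a' ∈ A}.
Compute a - a' for each ordered pair (a, a'):
a = -2: -2--2=0, -2-0=-2, -2-8=-10
a = 0: 0--2=2, 0-0=0, 0-8=-8
a = 8: 8--2=10, 8-0=8, 8-8=0
Collecting distinct values (and noting 0 appears from a-a):
A - A = {-10, -8, -2, 0, 2, 8, 10}
|A - A| = 7

A - A = {-10, -8, -2, 0, 2, 8, 10}


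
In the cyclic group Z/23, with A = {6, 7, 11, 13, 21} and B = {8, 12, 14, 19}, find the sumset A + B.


Work in Z/23Z: reduce every sum a + b modulo 23.
Enumerate all 20 pairs:
a = 6: 6+8=14, 6+12=18, 6+14=20, 6+19=2
a = 7: 7+8=15, 7+12=19, 7+14=21, 7+19=3
a = 11: 11+8=19, 11+12=0, 11+14=2, 11+19=7
a = 13: 13+8=21, 13+12=2, 13+14=4, 13+19=9
a = 21: 21+8=6, 21+12=10, 21+14=12, 21+19=17
Distinct residues collected: {0, 2, 3, 4, 6, 7, 9, 10, 12, 14, 15, 17, 18, 19, 20, 21}
|A + B| = 16 (out of 23 total residues).

A + B = {0, 2, 3, 4, 6, 7, 9, 10, 12, 14, 15, 17, 18, 19, 20, 21}


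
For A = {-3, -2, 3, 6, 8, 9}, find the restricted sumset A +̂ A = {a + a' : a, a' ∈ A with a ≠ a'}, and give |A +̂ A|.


Restricted sumset: A +̂ A = {a + a' : a ∈ A, a' ∈ A, a ≠ a'}.
Equivalently, take A + A and drop any sum 2a that is achievable ONLY as a + a for a ∈ A (i.e. sums representable only with equal summands).
Enumerate pairs (a, a') with a < a' (symmetric, so each unordered pair gives one sum; this covers all a ≠ a'):
  -3 + -2 = -5
  -3 + 3 = 0
  -3 + 6 = 3
  -3 + 8 = 5
  -3 + 9 = 6
  -2 + 3 = 1
  -2 + 6 = 4
  -2 + 8 = 6
  -2 + 9 = 7
  3 + 6 = 9
  3 + 8 = 11
  3 + 9 = 12
  6 + 8 = 14
  6 + 9 = 15
  8 + 9 = 17
Collected distinct sums: {-5, 0, 1, 3, 4, 5, 6, 7, 9, 11, 12, 14, 15, 17}
|A +̂ A| = 14
(Reference bound: |A +̂ A| ≥ 2|A| - 3 for |A| ≥ 2, with |A| = 6 giving ≥ 9.)

|A +̂ A| = 14


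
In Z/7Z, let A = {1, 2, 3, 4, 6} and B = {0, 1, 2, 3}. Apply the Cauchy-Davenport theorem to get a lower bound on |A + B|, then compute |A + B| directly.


Cauchy-Davenport: |A + B| ≥ min(p, |A| + |B| - 1) for A, B nonempty in Z/pZ.
|A| = 5, |B| = 4, p = 7.
CD lower bound = min(7, 5 + 4 - 1) = min(7, 8) = 7.
Compute A + B mod 7 directly:
a = 1: 1+0=1, 1+1=2, 1+2=3, 1+3=4
a = 2: 2+0=2, 2+1=3, 2+2=4, 2+3=5
a = 3: 3+0=3, 3+1=4, 3+2=5, 3+3=6
a = 4: 4+0=4, 4+1=5, 4+2=6, 4+3=0
a = 6: 6+0=6, 6+1=0, 6+2=1, 6+3=2
A + B = {0, 1, 2, 3, 4, 5, 6}, so |A + B| = 7.
Verify: 7 ≥ 7? Yes ✓.

CD lower bound = 7, actual |A + B| = 7.


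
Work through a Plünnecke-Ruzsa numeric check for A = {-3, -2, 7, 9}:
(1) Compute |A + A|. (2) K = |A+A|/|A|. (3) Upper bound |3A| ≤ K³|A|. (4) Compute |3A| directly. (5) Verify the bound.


|A| = 4.
Step 1: Compute A + A by enumerating all 16 pairs.
A + A = {-6, -5, -4, 4, 5, 6, 7, 14, 16, 18}, so |A + A| = 10.
Step 2: Doubling constant K = |A + A|/|A| = 10/4 = 10/4 ≈ 2.5000.
Step 3: Plünnecke-Ruzsa gives |3A| ≤ K³·|A| = (2.5000)³ · 4 ≈ 62.5000.
Step 4: Compute 3A = A + A + A directly by enumerating all triples (a,b,c) ∈ A³; |3A| = 19.
Step 5: Check 19 ≤ 62.5000? Yes ✓.

K = 10/4, Plünnecke-Ruzsa bound K³|A| ≈ 62.5000, |3A| = 19, inequality holds.


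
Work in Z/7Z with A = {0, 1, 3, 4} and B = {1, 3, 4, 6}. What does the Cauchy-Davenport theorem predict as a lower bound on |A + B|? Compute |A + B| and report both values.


Cauchy-Davenport: |A + B| ≥ min(p, |A| + |B| - 1) for A, B nonempty in Z/pZ.
|A| = 4, |B| = 4, p = 7.
CD lower bound = min(7, 4 + 4 - 1) = min(7, 7) = 7.
Compute A + B mod 7 directly:
a = 0: 0+1=1, 0+3=3, 0+4=4, 0+6=6
a = 1: 1+1=2, 1+3=4, 1+4=5, 1+6=0
a = 3: 3+1=4, 3+3=6, 3+4=0, 3+6=2
a = 4: 4+1=5, 4+3=0, 4+4=1, 4+6=3
A + B = {0, 1, 2, 3, 4, 5, 6}, so |A + B| = 7.
Verify: 7 ≥ 7? Yes ✓.

CD lower bound = 7, actual |A + B| = 7.


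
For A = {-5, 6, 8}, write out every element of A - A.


A - A = {a - a' : a, a' ∈ A}.
Compute a - a' for each ordered pair (a, a'):
a = -5: -5--5=0, -5-6=-11, -5-8=-13
a = 6: 6--5=11, 6-6=0, 6-8=-2
a = 8: 8--5=13, 8-6=2, 8-8=0
Collecting distinct values (and noting 0 appears from a-a):
A - A = {-13, -11, -2, 0, 2, 11, 13}
|A - A| = 7

A - A = {-13, -11, -2, 0, 2, 11, 13}


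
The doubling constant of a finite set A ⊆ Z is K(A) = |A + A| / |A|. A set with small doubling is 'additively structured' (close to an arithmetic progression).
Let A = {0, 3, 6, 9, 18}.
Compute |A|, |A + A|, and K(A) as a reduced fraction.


|A| = 5.
Compute A + A by enumerating all 25 pairs.
A + A = {0, 3, 6, 9, 12, 15, 18, 21, 24, 27, 36}, so |A + A| = 11.
K = |A + A| / |A| = 11/5 (already in lowest terms) ≈ 2.2000.
Reference: AP of size 5 gives K = 9/5 ≈ 1.8000; a fully generic set of size 5 gives K ≈ 3.0000.

|A| = 5, |A + A| = 11, K = 11/5.


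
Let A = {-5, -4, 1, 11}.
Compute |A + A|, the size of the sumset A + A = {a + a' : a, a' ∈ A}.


A + A = {a + a' : a, a' ∈ A}; |A| = 4.
General bounds: 2|A| - 1 ≤ |A + A| ≤ |A|(|A|+1)/2, i.e. 7 ≤ |A + A| ≤ 10.
Lower bound 2|A|-1 is attained iff A is an arithmetic progression.
Enumerate sums a + a' for a ≤ a' (symmetric, so this suffices):
a = -5: -5+-5=-10, -5+-4=-9, -5+1=-4, -5+11=6
a = -4: -4+-4=-8, -4+1=-3, -4+11=7
a = 1: 1+1=2, 1+11=12
a = 11: 11+11=22
Distinct sums: {-10, -9, -8, -4, -3, 2, 6, 7, 12, 22}
|A + A| = 10

|A + A| = 10


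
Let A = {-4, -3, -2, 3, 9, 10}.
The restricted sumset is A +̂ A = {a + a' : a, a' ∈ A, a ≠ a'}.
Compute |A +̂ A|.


Restricted sumset: A +̂ A = {a + a' : a ∈ A, a' ∈ A, a ≠ a'}.
Equivalently, take A + A and drop any sum 2a that is achievable ONLY as a + a for a ∈ A (i.e. sums representable only with equal summands).
Enumerate pairs (a, a') with a < a' (symmetric, so each unordered pair gives one sum; this covers all a ≠ a'):
  -4 + -3 = -7
  -4 + -2 = -6
  -4 + 3 = -1
  -4 + 9 = 5
  -4 + 10 = 6
  -3 + -2 = -5
  -3 + 3 = 0
  -3 + 9 = 6
  -3 + 10 = 7
  -2 + 3 = 1
  -2 + 9 = 7
  -2 + 10 = 8
  3 + 9 = 12
  3 + 10 = 13
  9 + 10 = 19
Collected distinct sums: {-7, -6, -5, -1, 0, 1, 5, 6, 7, 8, 12, 13, 19}
|A +̂ A| = 13
(Reference bound: |A +̂ A| ≥ 2|A| - 3 for |A| ≥ 2, with |A| = 6 giving ≥ 9.)

|A +̂ A| = 13


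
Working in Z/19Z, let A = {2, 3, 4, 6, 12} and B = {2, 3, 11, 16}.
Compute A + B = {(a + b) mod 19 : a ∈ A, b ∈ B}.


Work in Z/19Z: reduce every sum a + b modulo 19.
Enumerate all 20 pairs:
a = 2: 2+2=4, 2+3=5, 2+11=13, 2+16=18
a = 3: 3+2=5, 3+3=6, 3+11=14, 3+16=0
a = 4: 4+2=6, 4+3=7, 4+11=15, 4+16=1
a = 6: 6+2=8, 6+3=9, 6+11=17, 6+16=3
a = 12: 12+2=14, 12+3=15, 12+11=4, 12+16=9
Distinct residues collected: {0, 1, 3, 4, 5, 6, 7, 8, 9, 13, 14, 15, 17, 18}
|A + B| = 14 (out of 19 total residues).

A + B = {0, 1, 3, 4, 5, 6, 7, 8, 9, 13, 14, 15, 17, 18}


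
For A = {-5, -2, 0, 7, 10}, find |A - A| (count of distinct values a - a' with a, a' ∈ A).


A - A = {a - a' : a, a' ∈ A}; |A| = 5.
Bounds: 2|A|-1 ≤ |A - A| ≤ |A|² - |A| + 1, i.e. 9 ≤ |A - A| ≤ 21.
Note: 0 ∈ A - A always (from a - a). The set is symmetric: if d ∈ A - A then -d ∈ A - A.
Enumerate nonzero differences d = a - a' with a > a' (then include -d):
Positive differences: {2, 3, 5, 7, 9, 10, 12, 15}
Full difference set: {0} ∪ (positive diffs) ∪ (negative diffs).
|A - A| = 1 + 2·8 = 17 (matches direct enumeration: 17).

|A - A| = 17


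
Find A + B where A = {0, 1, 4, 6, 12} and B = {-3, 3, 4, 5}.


A + B = {a + b : a ∈ A, b ∈ B}.
Enumerate all |A|·|B| = 5·4 = 20 pairs (a, b) and collect distinct sums.
a = 0: 0+-3=-3, 0+3=3, 0+4=4, 0+5=5
a = 1: 1+-3=-2, 1+3=4, 1+4=5, 1+5=6
a = 4: 4+-3=1, 4+3=7, 4+4=8, 4+5=9
a = 6: 6+-3=3, 6+3=9, 6+4=10, 6+5=11
a = 12: 12+-3=9, 12+3=15, 12+4=16, 12+5=17
Collecting distinct sums: A + B = {-3, -2, 1, 3, 4, 5, 6, 7, 8, 9, 10, 11, 15, 16, 17}
|A + B| = 15

A + B = {-3, -2, 1, 3, 4, 5, 6, 7, 8, 9, 10, 11, 15, 16, 17}


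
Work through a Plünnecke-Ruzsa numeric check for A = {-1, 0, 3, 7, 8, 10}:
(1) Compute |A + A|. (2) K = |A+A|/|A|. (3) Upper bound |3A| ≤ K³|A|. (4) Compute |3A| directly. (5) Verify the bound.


|A| = 6.
Step 1: Compute A + A by enumerating all 36 pairs.
A + A = {-2, -1, 0, 2, 3, 6, 7, 8, 9, 10, 11, 13, 14, 15, 16, 17, 18, 20}, so |A + A| = 18.
Step 2: Doubling constant K = |A + A|/|A| = 18/6 = 18/6 ≈ 3.0000.
Step 3: Plünnecke-Ruzsa gives |3A| ≤ K³·|A| = (3.0000)³ · 6 ≈ 162.0000.
Step 4: Compute 3A = A + A + A directly by enumerating all triples (a,b,c) ∈ A³; |3A| = 32.
Step 5: Check 32 ≤ 162.0000? Yes ✓.

K = 18/6, Plünnecke-Ruzsa bound K³|A| ≈ 162.0000, |3A| = 32, inequality holds.


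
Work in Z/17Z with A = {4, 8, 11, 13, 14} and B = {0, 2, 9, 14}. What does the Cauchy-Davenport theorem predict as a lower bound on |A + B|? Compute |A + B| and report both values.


Cauchy-Davenport: |A + B| ≥ min(p, |A| + |B| - 1) for A, B nonempty in Z/pZ.
|A| = 5, |B| = 4, p = 17.
CD lower bound = min(17, 5 + 4 - 1) = min(17, 8) = 8.
Compute A + B mod 17 directly:
a = 4: 4+0=4, 4+2=6, 4+9=13, 4+14=1
a = 8: 8+0=8, 8+2=10, 8+9=0, 8+14=5
a = 11: 11+0=11, 11+2=13, 11+9=3, 11+14=8
a = 13: 13+0=13, 13+2=15, 13+9=5, 13+14=10
a = 14: 14+0=14, 14+2=16, 14+9=6, 14+14=11
A + B = {0, 1, 3, 4, 5, 6, 8, 10, 11, 13, 14, 15, 16}, so |A + B| = 13.
Verify: 13 ≥ 8? Yes ✓.

CD lower bound = 8, actual |A + B| = 13.


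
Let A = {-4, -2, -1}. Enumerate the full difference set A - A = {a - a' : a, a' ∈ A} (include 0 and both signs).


A - A = {a - a' : a, a' ∈ A}.
Compute a - a' for each ordered pair (a, a'):
a = -4: -4--4=0, -4--2=-2, -4--1=-3
a = -2: -2--4=2, -2--2=0, -2--1=-1
a = -1: -1--4=3, -1--2=1, -1--1=0
Collecting distinct values (and noting 0 appears from a-a):
A - A = {-3, -2, -1, 0, 1, 2, 3}
|A - A| = 7

A - A = {-3, -2, -1, 0, 1, 2, 3}


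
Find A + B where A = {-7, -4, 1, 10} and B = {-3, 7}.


A + B = {a + b : a ∈ A, b ∈ B}.
Enumerate all |A|·|B| = 4·2 = 8 pairs (a, b) and collect distinct sums.
a = -7: -7+-3=-10, -7+7=0
a = -4: -4+-3=-7, -4+7=3
a = 1: 1+-3=-2, 1+7=8
a = 10: 10+-3=7, 10+7=17
Collecting distinct sums: A + B = {-10, -7, -2, 0, 3, 7, 8, 17}
|A + B| = 8

A + B = {-10, -7, -2, 0, 3, 7, 8, 17}


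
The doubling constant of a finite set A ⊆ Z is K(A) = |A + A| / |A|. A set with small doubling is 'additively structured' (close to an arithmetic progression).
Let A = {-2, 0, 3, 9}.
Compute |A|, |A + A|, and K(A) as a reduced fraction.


|A| = 4.
Compute A + A by enumerating all 16 pairs.
A + A = {-4, -2, 0, 1, 3, 6, 7, 9, 12, 18}, so |A + A| = 10.
K = |A + A| / |A| = 10/4 = 5/2 ≈ 2.5000.
Reference: AP of size 4 gives K = 7/4 ≈ 1.7500; a fully generic set of size 4 gives K ≈ 2.5000.

|A| = 4, |A + A| = 10, K = 10/4 = 5/2.


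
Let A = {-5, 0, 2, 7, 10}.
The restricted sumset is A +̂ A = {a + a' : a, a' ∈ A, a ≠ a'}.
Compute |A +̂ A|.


Restricted sumset: A +̂ A = {a + a' : a ∈ A, a' ∈ A, a ≠ a'}.
Equivalently, take A + A and drop any sum 2a that is achievable ONLY as a + a for a ∈ A (i.e. sums representable only with equal summands).
Enumerate pairs (a, a') with a < a' (symmetric, so each unordered pair gives one sum; this covers all a ≠ a'):
  -5 + 0 = -5
  -5 + 2 = -3
  -5 + 7 = 2
  -5 + 10 = 5
  0 + 2 = 2
  0 + 7 = 7
  0 + 10 = 10
  2 + 7 = 9
  2 + 10 = 12
  7 + 10 = 17
Collected distinct sums: {-5, -3, 2, 5, 7, 9, 10, 12, 17}
|A +̂ A| = 9
(Reference bound: |A +̂ A| ≥ 2|A| - 3 for |A| ≥ 2, with |A| = 5 giving ≥ 7.)

|A +̂ A| = 9


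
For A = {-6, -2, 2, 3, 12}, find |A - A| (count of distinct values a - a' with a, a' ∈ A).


A - A = {a - a' : a, a' ∈ A}; |A| = 5.
Bounds: 2|A|-1 ≤ |A - A| ≤ |A|² - |A| + 1, i.e. 9 ≤ |A - A| ≤ 21.
Note: 0 ∈ A - A always (from a - a). The set is symmetric: if d ∈ A - A then -d ∈ A - A.
Enumerate nonzero differences d = a - a' with a > a' (then include -d):
Positive differences: {1, 4, 5, 8, 9, 10, 14, 18}
Full difference set: {0} ∪ (positive diffs) ∪ (negative diffs).
|A - A| = 1 + 2·8 = 17 (matches direct enumeration: 17).

|A - A| = 17


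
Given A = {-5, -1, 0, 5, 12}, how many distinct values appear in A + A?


A + A = {a + a' : a, a' ∈ A}; |A| = 5.
General bounds: 2|A| - 1 ≤ |A + A| ≤ |A|(|A|+1)/2, i.e. 9 ≤ |A + A| ≤ 15.
Lower bound 2|A|-1 is attained iff A is an arithmetic progression.
Enumerate sums a + a' for a ≤ a' (symmetric, so this suffices):
a = -5: -5+-5=-10, -5+-1=-6, -5+0=-5, -5+5=0, -5+12=7
a = -1: -1+-1=-2, -1+0=-1, -1+5=4, -1+12=11
a = 0: 0+0=0, 0+5=5, 0+12=12
a = 5: 5+5=10, 5+12=17
a = 12: 12+12=24
Distinct sums: {-10, -6, -5, -2, -1, 0, 4, 5, 7, 10, 11, 12, 17, 24}
|A + A| = 14

|A + A| = 14


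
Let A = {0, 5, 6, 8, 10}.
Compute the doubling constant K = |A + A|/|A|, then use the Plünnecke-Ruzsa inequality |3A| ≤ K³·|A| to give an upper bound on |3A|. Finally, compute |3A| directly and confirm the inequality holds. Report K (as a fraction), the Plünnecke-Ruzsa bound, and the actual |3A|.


|A| = 5.
Step 1: Compute A + A by enumerating all 25 pairs.
A + A = {0, 5, 6, 8, 10, 11, 12, 13, 14, 15, 16, 18, 20}, so |A + A| = 13.
Step 2: Doubling constant K = |A + A|/|A| = 13/5 = 13/5 ≈ 2.6000.
Step 3: Plünnecke-Ruzsa gives |3A| ≤ K³·|A| = (2.6000)³ · 5 ≈ 87.8800.
Step 4: Compute 3A = A + A + A directly by enumerating all triples (a,b,c) ∈ A³; |3A| = 23.
Step 5: Check 23 ≤ 87.8800? Yes ✓.

K = 13/5, Plünnecke-Ruzsa bound K³|A| ≈ 87.8800, |3A| = 23, inequality holds.


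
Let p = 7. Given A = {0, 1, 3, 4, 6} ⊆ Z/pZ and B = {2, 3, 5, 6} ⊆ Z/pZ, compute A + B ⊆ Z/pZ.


Work in Z/7Z: reduce every sum a + b modulo 7.
Enumerate all 20 pairs:
a = 0: 0+2=2, 0+3=3, 0+5=5, 0+6=6
a = 1: 1+2=3, 1+3=4, 1+5=6, 1+6=0
a = 3: 3+2=5, 3+3=6, 3+5=1, 3+6=2
a = 4: 4+2=6, 4+3=0, 4+5=2, 4+6=3
a = 6: 6+2=1, 6+3=2, 6+5=4, 6+6=5
Distinct residues collected: {0, 1, 2, 3, 4, 5, 6}
|A + B| = 7 (out of 7 total residues).

A + B = {0, 1, 2, 3, 4, 5, 6}


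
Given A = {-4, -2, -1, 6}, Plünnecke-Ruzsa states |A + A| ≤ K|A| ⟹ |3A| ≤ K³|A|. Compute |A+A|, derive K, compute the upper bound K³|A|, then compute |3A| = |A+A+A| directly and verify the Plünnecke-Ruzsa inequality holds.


|A| = 4.
Step 1: Compute A + A by enumerating all 16 pairs.
A + A = {-8, -6, -5, -4, -3, -2, 2, 4, 5, 12}, so |A + A| = 10.
Step 2: Doubling constant K = |A + A|/|A| = 10/4 = 10/4 ≈ 2.5000.
Step 3: Plünnecke-Ruzsa gives |3A| ≤ K³·|A| = (2.5000)³ · 4 ≈ 62.5000.
Step 4: Compute 3A = A + A + A directly by enumerating all triples (a,b,c) ∈ A³; |3A| = 19.
Step 5: Check 19 ≤ 62.5000? Yes ✓.

K = 10/4, Plünnecke-Ruzsa bound K³|A| ≈ 62.5000, |3A| = 19, inequality holds.


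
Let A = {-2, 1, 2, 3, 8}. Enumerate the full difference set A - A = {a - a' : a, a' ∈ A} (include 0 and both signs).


A - A = {a - a' : a, a' ∈ A}.
Compute a - a' for each ordered pair (a, a'):
a = -2: -2--2=0, -2-1=-3, -2-2=-4, -2-3=-5, -2-8=-10
a = 1: 1--2=3, 1-1=0, 1-2=-1, 1-3=-2, 1-8=-7
a = 2: 2--2=4, 2-1=1, 2-2=0, 2-3=-1, 2-8=-6
a = 3: 3--2=5, 3-1=2, 3-2=1, 3-3=0, 3-8=-5
a = 8: 8--2=10, 8-1=7, 8-2=6, 8-3=5, 8-8=0
Collecting distinct values (and noting 0 appears from a-a):
A - A = {-10, -7, -6, -5, -4, -3, -2, -1, 0, 1, 2, 3, 4, 5, 6, 7, 10}
|A - A| = 17

A - A = {-10, -7, -6, -5, -4, -3, -2, -1, 0, 1, 2, 3, 4, 5, 6, 7, 10}


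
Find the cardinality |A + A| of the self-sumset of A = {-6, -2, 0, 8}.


A + A = {a + a' : a, a' ∈ A}; |A| = 4.
General bounds: 2|A| - 1 ≤ |A + A| ≤ |A|(|A|+1)/2, i.e. 7 ≤ |A + A| ≤ 10.
Lower bound 2|A|-1 is attained iff A is an arithmetic progression.
Enumerate sums a + a' for a ≤ a' (symmetric, so this suffices):
a = -6: -6+-6=-12, -6+-2=-8, -6+0=-6, -6+8=2
a = -2: -2+-2=-4, -2+0=-2, -2+8=6
a = 0: 0+0=0, 0+8=8
a = 8: 8+8=16
Distinct sums: {-12, -8, -6, -4, -2, 0, 2, 6, 8, 16}
|A + A| = 10

|A + A| = 10


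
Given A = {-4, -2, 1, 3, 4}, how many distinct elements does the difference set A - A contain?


A - A = {a - a' : a, a' ∈ A}; |A| = 5.
Bounds: 2|A|-1 ≤ |A - A| ≤ |A|² - |A| + 1, i.e. 9 ≤ |A - A| ≤ 21.
Note: 0 ∈ A - A always (from a - a). The set is symmetric: if d ∈ A - A then -d ∈ A - A.
Enumerate nonzero differences d = a - a' with a > a' (then include -d):
Positive differences: {1, 2, 3, 5, 6, 7, 8}
Full difference set: {0} ∪ (positive diffs) ∪ (negative diffs).
|A - A| = 1 + 2·7 = 15 (matches direct enumeration: 15).

|A - A| = 15


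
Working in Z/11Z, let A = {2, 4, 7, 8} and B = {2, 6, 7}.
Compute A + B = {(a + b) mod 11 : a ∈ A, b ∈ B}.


Work in Z/11Z: reduce every sum a + b modulo 11.
Enumerate all 12 pairs:
a = 2: 2+2=4, 2+6=8, 2+7=9
a = 4: 4+2=6, 4+6=10, 4+7=0
a = 7: 7+2=9, 7+6=2, 7+7=3
a = 8: 8+2=10, 8+6=3, 8+7=4
Distinct residues collected: {0, 2, 3, 4, 6, 8, 9, 10}
|A + B| = 8 (out of 11 total residues).

A + B = {0, 2, 3, 4, 6, 8, 9, 10}


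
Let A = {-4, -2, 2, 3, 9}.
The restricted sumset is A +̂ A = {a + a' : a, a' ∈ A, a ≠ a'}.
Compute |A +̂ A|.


Restricted sumset: A +̂ A = {a + a' : a ∈ A, a' ∈ A, a ≠ a'}.
Equivalently, take A + A and drop any sum 2a that is achievable ONLY as a + a for a ∈ A (i.e. sums representable only with equal summands).
Enumerate pairs (a, a') with a < a' (symmetric, so each unordered pair gives one sum; this covers all a ≠ a'):
  -4 + -2 = -6
  -4 + 2 = -2
  -4 + 3 = -1
  -4 + 9 = 5
  -2 + 2 = 0
  -2 + 3 = 1
  -2 + 9 = 7
  2 + 3 = 5
  2 + 9 = 11
  3 + 9 = 12
Collected distinct sums: {-6, -2, -1, 0, 1, 5, 7, 11, 12}
|A +̂ A| = 9
(Reference bound: |A +̂ A| ≥ 2|A| - 3 for |A| ≥ 2, with |A| = 5 giving ≥ 7.)

|A +̂ A| = 9


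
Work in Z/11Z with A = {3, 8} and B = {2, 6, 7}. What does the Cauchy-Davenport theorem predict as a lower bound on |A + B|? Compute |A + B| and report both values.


Cauchy-Davenport: |A + B| ≥ min(p, |A| + |B| - 1) for A, B nonempty in Z/pZ.
|A| = 2, |B| = 3, p = 11.
CD lower bound = min(11, 2 + 3 - 1) = min(11, 4) = 4.
Compute A + B mod 11 directly:
a = 3: 3+2=5, 3+6=9, 3+7=10
a = 8: 8+2=10, 8+6=3, 8+7=4
A + B = {3, 4, 5, 9, 10}, so |A + B| = 5.
Verify: 5 ≥ 4? Yes ✓.

CD lower bound = 4, actual |A + B| = 5.


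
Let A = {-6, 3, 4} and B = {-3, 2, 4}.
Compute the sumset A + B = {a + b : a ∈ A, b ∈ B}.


A + B = {a + b : a ∈ A, b ∈ B}.
Enumerate all |A|·|B| = 3·3 = 9 pairs (a, b) and collect distinct sums.
a = -6: -6+-3=-9, -6+2=-4, -6+4=-2
a = 3: 3+-3=0, 3+2=5, 3+4=7
a = 4: 4+-3=1, 4+2=6, 4+4=8
Collecting distinct sums: A + B = {-9, -4, -2, 0, 1, 5, 6, 7, 8}
|A + B| = 9

A + B = {-9, -4, -2, 0, 1, 5, 6, 7, 8}


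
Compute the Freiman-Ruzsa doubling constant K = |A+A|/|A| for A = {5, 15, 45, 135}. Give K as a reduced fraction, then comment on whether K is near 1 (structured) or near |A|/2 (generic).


|A| = 4.
Compute A + A by enumerating all 16 pairs.
A + A = {10, 20, 30, 50, 60, 90, 140, 150, 180, 270}, so |A + A| = 10.
K = |A + A| / |A| = 10/4 = 5/2 ≈ 2.5000.
Reference: AP of size 4 gives K = 7/4 ≈ 1.7500; a fully generic set of size 4 gives K ≈ 2.5000.

|A| = 4, |A + A| = 10, K = 10/4 = 5/2.


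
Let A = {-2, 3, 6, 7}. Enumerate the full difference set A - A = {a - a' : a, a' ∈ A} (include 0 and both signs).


A - A = {a - a' : a, a' ∈ A}.
Compute a - a' for each ordered pair (a, a'):
a = -2: -2--2=0, -2-3=-5, -2-6=-8, -2-7=-9
a = 3: 3--2=5, 3-3=0, 3-6=-3, 3-7=-4
a = 6: 6--2=8, 6-3=3, 6-6=0, 6-7=-1
a = 7: 7--2=9, 7-3=4, 7-6=1, 7-7=0
Collecting distinct values (and noting 0 appears from a-a):
A - A = {-9, -8, -5, -4, -3, -1, 0, 1, 3, 4, 5, 8, 9}
|A - A| = 13

A - A = {-9, -8, -5, -4, -3, -1, 0, 1, 3, 4, 5, 8, 9}


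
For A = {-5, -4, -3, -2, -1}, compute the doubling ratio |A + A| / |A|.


|A| = 5.
Compute A + A by enumerating all 25 pairs.
A + A = {-10, -9, -8, -7, -6, -5, -4, -3, -2}, so |A + A| = 9.
K = |A + A| / |A| = 9/5 (already in lowest terms) ≈ 1.8000.
Reference: AP of size 5 gives K = 9/5 ≈ 1.8000; a fully generic set of size 5 gives K ≈ 3.0000.

|A| = 5, |A + A| = 9, K = 9/5.


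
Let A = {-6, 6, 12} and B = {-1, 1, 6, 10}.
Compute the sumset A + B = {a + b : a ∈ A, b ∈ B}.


A + B = {a + b : a ∈ A, b ∈ B}.
Enumerate all |A|·|B| = 3·4 = 12 pairs (a, b) and collect distinct sums.
a = -6: -6+-1=-7, -6+1=-5, -6+6=0, -6+10=4
a = 6: 6+-1=5, 6+1=7, 6+6=12, 6+10=16
a = 12: 12+-1=11, 12+1=13, 12+6=18, 12+10=22
Collecting distinct sums: A + B = {-7, -5, 0, 4, 5, 7, 11, 12, 13, 16, 18, 22}
|A + B| = 12

A + B = {-7, -5, 0, 4, 5, 7, 11, 12, 13, 16, 18, 22}


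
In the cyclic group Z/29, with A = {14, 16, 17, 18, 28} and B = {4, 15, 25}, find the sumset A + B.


Work in Z/29Z: reduce every sum a + b modulo 29.
Enumerate all 15 pairs:
a = 14: 14+4=18, 14+15=0, 14+25=10
a = 16: 16+4=20, 16+15=2, 16+25=12
a = 17: 17+4=21, 17+15=3, 17+25=13
a = 18: 18+4=22, 18+15=4, 18+25=14
a = 28: 28+4=3, 28+15=14, 28+25=24
Distinct residues collected: {0, 2, 3, 4, 10, 12, 13, 14, 18, 20, 21, 22, 24}
|A + B| = 13 (out of 29 total residues).

A + B = {0, 2, 3, 4, 10, 12, 13, 14, 18, 20, 21, 22, 24}


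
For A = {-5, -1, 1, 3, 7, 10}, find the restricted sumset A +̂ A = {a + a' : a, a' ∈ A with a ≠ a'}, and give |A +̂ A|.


Restricted sumset: A +̂ A = {a + a' : a ∈ A, a' ∈ A, a ≠ a'}.
Equivalently, take A + A and drop any sum 2a that is achievable ONLY as a + a for a ∈ A (i.e. sums representable only with equal summands).
Enumerate pairs (a, a') with a < a' (symmetric, so each unordered pair gives one sum; this covers all a ≠ a'):
  -5 + -1 = -6
  -5 + 1 = -4
  -5 + 3 = -2
  -5 + 7 = 2
  -5 + 10 = 5
  -1 + 1 = 0
  -1 + 3 = 2
  -1 + 7 = 6
  -1 + 10 = 9
  1 + 3 = 4
  1 + 7 = 8
  1 + 10 = 11
  3 + 7 = 10
  3 + 10 = 13
  7 + 10 = 17
Collected distinct sums: {-6, -4, -2, 0, 2, 4, 5, 6, 8, 9, 10, 11, 13, 17}
|A +̂ A| = 14
(Reference bound: |A +̂ A| ≥ 2|A| - 3 for |A| ≥ 2, with |A| = 6 giving ≥ 9.)

|A +̂ A| = 14


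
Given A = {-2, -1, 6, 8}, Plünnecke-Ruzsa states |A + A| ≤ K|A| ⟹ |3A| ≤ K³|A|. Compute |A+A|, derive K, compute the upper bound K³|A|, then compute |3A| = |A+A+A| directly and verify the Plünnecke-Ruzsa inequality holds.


|A| = 4.
Step 1: Compute A + A by enumerating all 16 pairs.
A + A = {-4, -3, -2, 4, 5, 6, 7, 12, 14, 16}, so |A + A| = 10.
Step 2: Doubling constant K = |A + A|/|A| = 10/4 = 10/4 ≈ 2.5000.
Step 3: Plünnecke-Ruzsa gives |3A| ≤ K³·|A| = (2.5000)³ · 4 ≈ 62.5000.
Step 4: Compute 3A = A + A + A directly by enumerating all triples (a,b,c) ∈ A³; |3A| = 19.
Step 5: Check 19 ≤ 62.5000? Yes ✓.

K = 10/4, Plünnecke-Ruzsa bound K³|A| ≈ 62.5000, |3A| = 19, inequality holds.


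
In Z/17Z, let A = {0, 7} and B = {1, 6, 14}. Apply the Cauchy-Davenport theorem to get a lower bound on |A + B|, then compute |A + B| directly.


Cauchy-Davenport: |A + B| ≥ min(p, |A| + |B| - 1) for A, B nonempty in Z/pZ.
|A| = 2, |B| = 3, p = 17.
CD lower bound = min(17, 2 + 3 - 1) = min(17, 4) = 4.
Compute A + B mod 17 directly:
a = 0: 0+1=1, 0+6=6, 0+14=14
a = 7: 7+1=8, 7+6=13, 7+14=4
A + B = {1, 4, 6, 8, 13, 14}, so |A + B| = 6.
Verify: 6 ≥ 4? Yes ✓.

CD lower bound = 4, actual |A + B| = 6.


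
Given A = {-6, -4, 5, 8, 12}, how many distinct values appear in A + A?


A + A = {a + a' : a, a' ∈ A}; |A| = 5.
General bounds: 2|A| - 1 ≤ |A + A| ≤ |A|(|A|+1)/2, i.e. 9 ≤ |A + A| ≤ 15.
Lower bound 2|A|-1 is attained iff A is an arithmetic progression.
Enumerate sums a + a' for a ≤ a' (symmetric, so this suffices):
a = -6: -6+-6=-12, -6+-4=-10, -6+5=-1, -6+8=2, -6+12=6
a = -4: -4+-4=-8, -4+5=1, -4+8=4, -4+12=8
a = 5: 5+5=10, 5+8=13, 5+12=17
a = 8: 8+8=16, 8+12=20
a = 12: 12+12=24
Distinct sums: {-12, -10, -8, -1, 1, 2, 4, 6, 8, 10, 13, 16, 17, 20, 24}
|A + A| = 15

|A + A| = 15


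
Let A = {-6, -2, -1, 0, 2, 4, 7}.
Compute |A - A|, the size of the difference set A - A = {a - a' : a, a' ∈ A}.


A - A = {a - a' : a, a' ∈ A}; |A| = 7.
Bounds: 2|A|-1 ≤ |A - A| ≤ |A|² - |A| + 1, i.e. 13 ≤ |A - A| ≤ 43.
Note: 0 ∈ A - A always (from a - a). The set is symmetric: if d ∈ A - A then -d ∈ A - A.
Enumerate nonzero differences d = a - a' with a > a' (then include -d):
Positive differences: {1, 2, 3, 4, 5, 6, 7, 8, 9, 10, 13}
Full difference set: {0} ∪ (positive diffs) ∪ (negative diffs).
|A - A| = 1 + 2·11 = 23 (matches direct enumeration: 23).

|A - A| = 23


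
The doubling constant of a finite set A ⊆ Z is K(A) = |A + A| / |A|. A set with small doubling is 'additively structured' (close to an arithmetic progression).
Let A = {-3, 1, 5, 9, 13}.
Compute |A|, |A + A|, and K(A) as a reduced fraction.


|A| = 5.
Compute A + A by enumerating all 25 pairs.
A + A = {-6, -2, 2, 6, 10, 14, 18, 22, 26}, so |A + A| = 9.
K = |A + A| / |A| = 9/5 (already in lowest terms) ≈ 1.8000.
Reference: AP of size 5 gives K = 9/5 ≈ 1.8000; a fully generic set of size 5 gives K ≈ 3.0000.

|A| = 5, |A + A| = 9, K = 9/5.


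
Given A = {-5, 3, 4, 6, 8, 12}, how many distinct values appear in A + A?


A + A = {a + a' : a, a' ∈ A}; |A| = 6.
General bounds: 2|A| - 1 ≤ |A + A| ≤ |A|(|A|+1)/2, i.e. 11 ≤ |A + A| ≤ 21.
Lower bound 2|A|-1 is attained iff A is an arithmetic progression.
Enumerate sums a + a' for a ≤ a' (symmetric, so this suffices):
a = -5: -5+-5=-10, -5+3=-2, -5+4=-1, -5+6=1, -5+8=3, -5+12=7
a = 3: 3+3=6, 3+4=7, 3+6=9, 3+8=11, 3+12=15
a = 4: 4+4=8, 4+6=10, 4+8=12, 4+12=16
a = 6: 6+6=12, 6+8=14, 6+12=18
a = 8: 8+8=16, 8+12=20
a = 12: 12+12=24
Distinct sums: {-10, -2, -1, 1, 3, 6, 7, 8, 9, 10, 11, 12, 14, 15, 16, 18, 20, 24}
|A + A| = 18

|A + A| = 18


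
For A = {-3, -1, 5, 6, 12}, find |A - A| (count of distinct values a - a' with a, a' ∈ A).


A - A = {a - a' : a, a' ∈ A}; |A| = 5.
Bounds: 2|A|-1 ≤ |A - A| ≤ |A|² - |A| + 1, i.e. 9 ≤ |A - A| ≤ 21.
Note: 0 ∈ A - A always (from a - a). The set is symmetric: if d ∈ A - A then -d ∈ A - A.
Enumerate nonzero differences d = a - a' with a > a' (then include -d):
Positive differences: {1, 2, 6, 7, 8, 9, 13, 15}
Full difference set: {0} ∪ (positive diffs) ∪ (negative diffs).
|A - A| = 1 + 2·8 = 17 (matches direct enumeration: 17).

|A - A| = 17


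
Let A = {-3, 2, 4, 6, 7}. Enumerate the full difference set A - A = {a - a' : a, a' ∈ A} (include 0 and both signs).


A - A = {a - a' : a, a' ∈ A}.
Compute a - a' for each ordered pair (a, a'):
a = -3: -3--3=0, -3-2=-5, -3-4=-7, -3-6=-9, -3-7=-10
a = 2: 2--3=5, 2-2=0, 2-4=-2, 2-6=-4, 2-7=-5
a = 4: 4--3=7, 4-2=2, 4-4=0, 4-6=-2, 4-7=-3
a = 6: 6--3=9, 6-2=4, 6-4=2, 6-6=0, 6-7=-1
a = 7: 7--3=10, 7-2=5, 7-4=3, 7-6=1, 7-7=0
Collecting distinct values (and noting 0 appears from a-a):
A - A = {-10, -9, -7, -5, -4, -3, -2, -1, 0, 1, 2, 3, 4, 5, 7, 9, 10}
|A - A| = 17

A - A = {-10, -9, -7, -5, -4, -3, -2, -1, 0, 1, 2, 3, 4, 5, 7, 9, 10}


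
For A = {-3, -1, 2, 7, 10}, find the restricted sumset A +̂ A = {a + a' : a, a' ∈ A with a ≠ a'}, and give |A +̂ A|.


Restricted sumset: A +̂ A = {a + a' : a ∈ A, a' ∈ A, a ≠ a'}.
Equivalently, take A + A and drop any sum 2a that is achievable ONLY as a + a for a ∈ A (i.e. sums representable only with equal summands).
Enumerate pairs (a, a') with a < a' (symmetric, so each unordered pair gives one sum; this covers all a ≠ a'):
  -3 + -1 = -4
  -3 + 2 = -1
  -3 + 7 = 4
  -3 + 10 = 7
  -1 + 2 = 1
  -1 + 7 = 6
  -1 + 10 = 9
  2 + 7 = 9
  2 + 10 = 12
  7 + 10 = 17
Collected distinct sums: {-4, -1, 1, 4, 6, 7, 9, 12, 17}
|A +̂ A| = 9
(Reference bound: |A +̂ A| ≥ 2|A| - 3 for |A| ≥ 2, with |A| = 5 giving ≥ 7.)

|A +̂ A| = 9


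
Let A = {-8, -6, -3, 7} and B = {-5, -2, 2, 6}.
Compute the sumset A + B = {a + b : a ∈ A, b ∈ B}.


A + B = {a + b : a ∈ A, b ∈ B}.
Enumerate all |A|·|B| = 4·4 = 16 pairs (a, b) and collect distinct sums.
a = -8: -8+-5=-13, -8+-2=-10, -8+2=-6, -8+6=-2
a = -6: -6+-5=-11, -6+-2=-8, -6+2=-4, -6+6=0
a = -3: -3+-5=-8, -3+-2=-5, -3+2=-1, -3+6=3
a = 7: 7+-5=2, 7+-2=5, 7+2=9, 7+6=13
Collecting distinct sums: A + B = {-13, -11, -10, -8, -6, -5, -4, -2, -1, 0, 2, 3, 5, 9, 13}
|A + B| = 15

A + B = {-13, -11, -10, -8, -6, -5, -4, -2, -1, 0, 2, 3, 5, 9, 13}


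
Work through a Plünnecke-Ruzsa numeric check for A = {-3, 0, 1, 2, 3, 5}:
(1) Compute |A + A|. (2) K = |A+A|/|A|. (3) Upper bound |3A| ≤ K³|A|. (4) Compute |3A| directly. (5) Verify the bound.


|A| = 6.
Step 1: Compute A + A by enumerating all 36 pairs.
A + A = {-6, -3, -2, -1, 0, 1, 2, 3, 4, 5, 6, 7, 8, 10}, so |A + A| = 14.
Step 2: Doubling constant K = |A + A|/|A| = 14/6 = 14/6 ≈ 2.3333.
Step 3: Plünnecke-Ruzsa gives |3A| ≤ K³·|A| = (2.3333)³ · 6 ≈ 76.2222.
Step 4: Compute 3A = A + A + A directly by enumerating all triples (a,b,c) ∈ A³; |3A| = 22.
Step 5: Check 22 ≤ 76.2222? Yes ✓.

K = 14/6, Plünnecke-Ruzsa bound K³|A| ≈ 76.2222, |3A| = 22, inequality holds.


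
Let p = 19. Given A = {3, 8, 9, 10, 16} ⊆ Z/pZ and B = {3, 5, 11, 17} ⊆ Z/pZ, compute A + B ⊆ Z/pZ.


Work in Z/19Z: reduce every sum a + b modulo 19.
Enumerate all 20 pairs:
a = 3: 3+3=6, 3+5=8, 3+11=14, 3+17=1
a = 8: 8+3=11, 8+5=13, 8+11=0, 8+17=6
a = 9: 9+3=12, 9+5=14, 9+11=1, 9+17=7
a = 10: 10+3=13, 10+5=15, 10+11=2, 10+17=8
a = 16: 16+3=0, 16+5=2, 16+11=8, 16+17=14
Distinct residues collected: {0, 1, 2, 6, 7, 8, 11, 12, 13, 14, 15}
|A + B| = 11 (out of 19 total residues).

A + B = {0, 1, 2, 6, 7, 8, 11, 12, 13, 14, 15}


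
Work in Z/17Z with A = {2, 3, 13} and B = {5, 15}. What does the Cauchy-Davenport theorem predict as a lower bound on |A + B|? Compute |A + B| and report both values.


Cauchy-Davenport: |A + B| ≥ min(p, |A| + |B| - 1) for A, B nonempty in Z/pZ.
|A| = 3, |B| = 2, p = 17.
CD lower bound = min(17, 3 + 2 - 1) = min(17, 4) = 4.
Compute A + B mod 17 directly:
a = 2: 2+5=7, 2+15=0
a = 3: 3+5=8, 3+15=1
a = 13: 13+5=1, 13+15=11
A + B = {0, 1, 7, 8, 11}, so |A + B| = 5.
Verify: 5 ≥ 4? Yes ✓.

CD lower bound = 4, actual |A + B| = 5.


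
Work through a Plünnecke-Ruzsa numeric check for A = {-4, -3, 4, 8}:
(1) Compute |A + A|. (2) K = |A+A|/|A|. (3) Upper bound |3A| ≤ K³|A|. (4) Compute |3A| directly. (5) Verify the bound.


|A| = 4.
Step 1: Compute A + A by enumerating all 16 pairs.
A + A = {-8, -7, -6, 0, 1, 4, 5, 8, 12, 16}, so |A + A| = 10.
Step 2: Doubling constant K = |A + A|/|A| = 10/4 = 10/4 ≈ 2.5000.
Step 3: Plünnecke-Ruzsa gives |3A| ≤ K³·|A| = (2.5000)³ · 4 ≈ 62.5000.
Step 4: Compute 3A = A + A + A directly by enumerating all triples (a,b,c) ∈ A³; |3A| = 19.
Step 5: Check 19 ≤ 62.5000? Yes ✓.

K = 10/4, Plünnecke-Ruzsa bound K³|A| ≈ 62.5000, |3A| = 19, inequality holds.


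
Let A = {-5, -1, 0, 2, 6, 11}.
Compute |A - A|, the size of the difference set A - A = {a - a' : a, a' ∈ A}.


A - A = {a - a' : a, a' ∈ A}; |A| = 6.
Bounds: 2|A|-1 ≤ |A - A| ≤ |A|² - |A| + 1, i.e. 11 ≤ |A - A| ≤ 31.
Note: 0 ∈ A - A always (from a - a). The set is symmetric: if d ∈ A - A then -d ∈ A - A.
Enumerate nonzero differences d = a - a' with a > a' (then include -d):
Positive differences: {1, 2, 3, 4, 5, 6, 7, 9, 11, 12, 16}
Full difference set: {0} ∪ (positive diffs) ∪ (negative diffs).
|A - A| = 1 + 2·11 = 23 (matches direct enumeration: 23).

|A - A| = 23


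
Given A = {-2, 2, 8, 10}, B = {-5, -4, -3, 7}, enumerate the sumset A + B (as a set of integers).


A + B = {a + b : a ∈ A, b ∈ B}.
Enumerate all |A|·|B| = 4·4 = 16 pairs (a, b) and collect distinct sums.
a = -2: -2+-5=-7, -2+-4=-6, -2+-3=-5, -2+7=5
a = 2: 2+-5=-3, 2+-4=-2, 2+-3=-1, 2+7=9
a = 8: 8+-5=3, 8+-4=4, 8+-3=5, 8+7=15
a = 10: 10+-5=5, 10+-4=6, 10+-3=7, 10+7=17
Collecting distinct sums: A + B = {-7, -6, -5, -3, -2, -1, 3, 4, 5, 6, 7, 9, 15, 17}
|A + B| = 14

A + B = {-7, -6, -5, -3, -2, -1, 3, 4, 5, 6, 7, 9, 15, 17}


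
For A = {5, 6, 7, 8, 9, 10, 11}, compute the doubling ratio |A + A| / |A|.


|A| = 7.
Compute A + A by enumerating all 49 pairs.
A + A = {10, 11, 12, 13, 14, 15, 16, 17, 18, 19, 20, 21, 22}, so |A + A| = 13.
K = |A + A| / |A| = 13/7 (already in lowest terms) ≈ 1.8571.
Reference: AP of size 7 gives K = 13/7 ≈ 1.8571; a fully generic set of size 7 gives K ≈ 4.0000.

|A| = 7, |A + A| = 13, K = 13/7.


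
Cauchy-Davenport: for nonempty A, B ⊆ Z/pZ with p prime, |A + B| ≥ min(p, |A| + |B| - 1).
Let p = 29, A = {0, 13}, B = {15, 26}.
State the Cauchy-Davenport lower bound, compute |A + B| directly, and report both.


Cauchy-Davenport: |A + B| ≥ min(p, |A| + |B| - 1) for A, B nonempty in Z/pZ.
|A| = 2, |B| = 2, p = 29.
CD lower bound = min(29, 2 + 2 - 1) = min(29, 3) = 3.
Compute A + B mod 29 directly:
a = 0: 0+15=15, 0+26=26
a = 13: 13+15=28, 13+26=10
A + B = {10, 15, 26, 28}, so |A + B| = 4.
Verify: 4 ≥ 3? Yes ✓.

CD lower bound = 3, actual |A + B| = 4.


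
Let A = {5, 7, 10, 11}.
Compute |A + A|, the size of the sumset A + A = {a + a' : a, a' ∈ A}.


A + A = {a + a' : a, a' ∈ A}; |A| = 4.
General bounds: 2|A| - 1 ≤ |A + A| ≤ |A|(|A|+1)/2, i.e. 7 ≤ |A + A| ≤ 10.
Lower bound 2|A|-1 is attained iff A is an arithmetic progression.
Enumerate sums a + a' for a ≤ a' (symmetric, so this suffices):
a = 5: 5+5=10, 5+7=12, 5+10=15, 5+11=16
a = 7: 7+7=14, 7+10=17, 7+11=18
a = 10: 10+10=20, 10+11=21
a = 11: 11+11=22
Distinct sums: {10, 12, 14, 15, 16, 17, 18, 20, 21, 22}
|A + A| = 10

|A + A| = 10
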